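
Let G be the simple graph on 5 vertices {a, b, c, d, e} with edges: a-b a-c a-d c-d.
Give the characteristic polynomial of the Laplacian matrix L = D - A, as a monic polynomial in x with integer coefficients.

x^5 - 8x^4 + 19x^3 - 12x^2

Each diagonal entry of L is the vertex degree and each off-diagonal entry is -1 where an edge is present, 0 otherwise; in the order [a, b, c, d, e] the diagonal is [3, 1, 2, 2, 0]. The eigenvalues of L are [0, 0, 1, 3, 4]; the characteristic polynomial is the product of (x - lambda_i), which multiplies out to x^5 - 8x^4 + 19x^3 - 12x^2. Since p(0) = det(-L) = 0, x divides p(x). The eigenvalues sum to 8, which equals trace(L) = 2|E|. The largest eigenvalue, 4, is at most the vertex count 5.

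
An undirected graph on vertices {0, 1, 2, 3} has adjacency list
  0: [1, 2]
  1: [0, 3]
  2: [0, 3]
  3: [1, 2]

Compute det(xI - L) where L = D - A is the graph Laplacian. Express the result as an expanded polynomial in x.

x^4 - 8x^3 + 20x^2 - 16x

With the vertex order [0, 1, 2, 3], the degrees are [2, 2, 2, 2], giving D = diag(2, 2, 2, 2) and L = D - A. The eigenvalues of L are [0, 2, 2, 4]; the characteristic polynomial is the product of (x - lambda_i), which multiplies out to x^4 - 8x^3 + 20x^2 - 16x. The constant term is 0 because L is singular (the all-ones vector lies in its kernel). The eigenvalues sum to 8, which equals trace(L) = 2|E|.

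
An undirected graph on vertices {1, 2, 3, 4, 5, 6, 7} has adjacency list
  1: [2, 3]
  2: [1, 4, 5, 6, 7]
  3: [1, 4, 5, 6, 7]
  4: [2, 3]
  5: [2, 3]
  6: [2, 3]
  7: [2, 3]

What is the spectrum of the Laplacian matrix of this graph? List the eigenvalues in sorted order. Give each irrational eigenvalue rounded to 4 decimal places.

[0, 2, 2, 2, 2, 5, 7]

With the vertex order [1, 2, 3, 4, 5, 6, 7], the degrees are [2, 5, 5, 2, 2, 2, 2], giving D = diag(2, 5, 5, 2, 2, 2, 2) and L = D - A. L is symmetric positive semidefinite, so every eigenvalue is real and nonnegative. The single zero eigenvalue shows the graph is connected. By the matrix-tree theorem the graph has (1/7) * product of the nonzero eigenvalues = 80 spanning trees. There is one zero in the spectrum, matching the 1 component.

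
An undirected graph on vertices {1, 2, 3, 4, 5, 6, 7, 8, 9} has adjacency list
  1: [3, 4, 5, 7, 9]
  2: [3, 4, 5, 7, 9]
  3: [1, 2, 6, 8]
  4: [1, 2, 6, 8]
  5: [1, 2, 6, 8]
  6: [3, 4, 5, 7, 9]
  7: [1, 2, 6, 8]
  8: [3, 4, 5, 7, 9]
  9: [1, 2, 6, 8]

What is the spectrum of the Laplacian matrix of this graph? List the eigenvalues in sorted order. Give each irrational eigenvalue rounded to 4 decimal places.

[0, 4, 4, 4, 4, 5, 5, 5, 9]

Reading degrees in the order [1, 2, 3, 4, 5, 6, 7, 8, 9] gives [5, 5, 4, 4, 4, 5, 4, 5, 4]; set D = diag(5, 5, 4, 4, 4, 5, 4, 5, 4) and form L = D - A. Diagonalising L (or applying a numerical eigensolver to the 9x9 matrix) gives the spectrum above. The single zero eigenvalue shows the graph is connected. By the matrix-tree theorem the graph has (1/9) * product of the nonzero eigenvalues = 32000 spanning trees. The largest eigenvalue, 9, is at most the vertex count 9.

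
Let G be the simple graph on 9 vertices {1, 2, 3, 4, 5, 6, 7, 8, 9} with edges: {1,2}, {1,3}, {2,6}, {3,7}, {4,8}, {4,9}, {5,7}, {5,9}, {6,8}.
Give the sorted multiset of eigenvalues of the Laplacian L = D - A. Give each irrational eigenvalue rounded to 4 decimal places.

[0, 0.4679, 0.4679, 1.6527, 1.6527, 3, 3, 3.8794, 3.8794]

With the vertex order [1, 2, 3, 4, 5, 6, 7, 8, 9], the degrees are [2, 2, 2, 2, 2, 2, 2, 2, 2], giving D = diag(2, 2, 2, 2, 2, 2, 2, 2, 2) and L = D - A. The multiplicity of 0 as a Laplacian eigenvalue equals the number of connected components.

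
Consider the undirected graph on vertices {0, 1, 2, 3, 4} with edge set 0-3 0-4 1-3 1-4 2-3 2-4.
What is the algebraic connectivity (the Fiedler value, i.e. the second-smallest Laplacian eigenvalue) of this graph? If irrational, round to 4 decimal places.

2

Reading degrees in the order [0, 1, 2, 3, 4] gives [2, 2, 2, 3, 3]; set D = diag(2, 2, 2, 3, 3) and form L = D - A. The sorted Laplacian eigenvalues are [0, 2, 2, 3, 5]; the algebraic connectivity is the second entry, 2. The largest eigenvalue, 5, is at most the vertex count 5.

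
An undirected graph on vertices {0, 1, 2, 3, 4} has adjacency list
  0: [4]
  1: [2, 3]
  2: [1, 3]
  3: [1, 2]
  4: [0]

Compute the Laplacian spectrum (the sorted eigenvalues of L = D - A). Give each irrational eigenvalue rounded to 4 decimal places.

[0, 0, 2, 3, 3]

With the vertex order [0, 1, 2, 3, 4], the degrees are [1, 2, 2, 2, 1], giving D = diag(1, 2, 2, 2, 1) and L = D - A. Diagonalising L (or applying a numerical eigensolver to the 5x5 matrix) gives the spectrum above. The 2 zero eigenvalues correspond to the 2 connected components. The eigenvalues sum to 8, which equals trace(L) = 2|E|. There are 2 zeros in the spectrum, matching the 2 components.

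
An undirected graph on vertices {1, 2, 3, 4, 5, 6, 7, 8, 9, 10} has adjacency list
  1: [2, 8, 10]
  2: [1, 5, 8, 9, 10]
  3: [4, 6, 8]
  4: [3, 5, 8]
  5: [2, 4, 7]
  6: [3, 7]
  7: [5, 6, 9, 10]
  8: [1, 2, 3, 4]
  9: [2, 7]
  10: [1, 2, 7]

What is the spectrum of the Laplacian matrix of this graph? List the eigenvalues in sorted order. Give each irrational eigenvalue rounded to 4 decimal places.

[0, 1.1775, 1.4986, 2, 2.5012, 3.6860, 4.4477, 5, 5, 6.6891]

With the vertex order [1, 2, 3, 4, 5, 6, 7, 8, 9, 10], the degrees are [3, 5, 3, 3, 3, 2, 4, 4, 2, 3], giving D = diag(3, 5, 3, 3, 3, 2, 4, 4, 2, 3) and L = D - A. L is symmetric positive semidefinite, so every eigenvalue is real and nonnegative.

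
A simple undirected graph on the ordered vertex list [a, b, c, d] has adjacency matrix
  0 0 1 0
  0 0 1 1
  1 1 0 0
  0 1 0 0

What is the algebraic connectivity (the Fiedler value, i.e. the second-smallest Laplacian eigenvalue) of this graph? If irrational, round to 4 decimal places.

Each diagonal entry of L is the vertex degree and each off-diagonal entry is -1 where an edge is present, 0 otherwise; in the order [a, b, c, d] the diagonal is [1, 2, 2, 1]. The smallest Laplacian eigenvalue is always 0. The next one, lambda_2 = 0.5858, measures how hard the graph is to disconnect: larger values mean better connectivity.

0.5858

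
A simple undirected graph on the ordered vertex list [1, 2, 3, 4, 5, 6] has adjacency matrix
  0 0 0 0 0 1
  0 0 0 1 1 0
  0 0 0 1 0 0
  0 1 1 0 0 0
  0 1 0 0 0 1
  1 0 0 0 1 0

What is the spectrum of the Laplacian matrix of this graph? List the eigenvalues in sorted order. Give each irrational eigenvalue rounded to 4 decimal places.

Each diagonal entry of L is the vertex degree and each off-diagonal entry is -1 where an edge is present, 0 otherwise; in the order [1, 2, 3, 4, 5, 6] the diagonal is [1, 2, 1, 2, 2, 2]. The multiplicity of 0 as a Laplacian eigenvalue equals the number of connected components. The single zero eigenvalue shows the graph is connected. The eigenvalues sum to 10, which equals trace(L) = 2|E|.

[0, 0.2679, 1, 2, 3, 3.7321]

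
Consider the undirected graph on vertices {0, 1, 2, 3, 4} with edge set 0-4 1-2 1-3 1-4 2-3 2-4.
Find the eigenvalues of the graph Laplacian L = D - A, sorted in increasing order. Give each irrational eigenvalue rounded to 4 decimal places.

[0, 0.8299, 2.6889, 4, 4.4812]

Reading degrees in the order [0, 1, 2, 3, 4] gives [1, 3, 3, 2, 3]; set D = diag(1, 3, 3, 2, 3) and form L = D - A. L is symmetric positive semidefinite, so every eigenvalue is real and nonnegative.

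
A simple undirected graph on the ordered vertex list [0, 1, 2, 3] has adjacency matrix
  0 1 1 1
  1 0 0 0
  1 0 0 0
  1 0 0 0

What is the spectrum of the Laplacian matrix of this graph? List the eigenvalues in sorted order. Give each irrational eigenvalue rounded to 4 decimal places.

Each diagonal entry of L is the vertex degree and each off-diagonal entry is -1 where an edge is present, 0 otherwise; in the order [0, 1, 2, 3] the diagonal is [3, 1, 1, 1]. Diagonalising L (or applying a numerical eigensolver to the 4x4 matrix) gives the spectrum above. The largest eigenvalue, 4, is at most the vertex count 4.

[0, 1, 1, 4]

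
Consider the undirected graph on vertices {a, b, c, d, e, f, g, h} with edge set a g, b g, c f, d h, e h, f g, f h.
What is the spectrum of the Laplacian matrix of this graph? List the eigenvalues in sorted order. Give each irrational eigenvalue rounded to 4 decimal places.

[0, 0.2679, 0.6571, 1, 1, 2.5293, 3.7321, 4.8136]

Each diagonal entry of L is the vertex degree and each off-diagonal entry is -1 where an edge is present, 0 otherwise; in the order [a, b, c, d, e, f, g, h] the diagonal is [1, 1, 1, 1, 1, 3, 3, 3]. Since every row of L sums to 0, the all-ones vector is in the kernel and 0 is an eigenvalue. The single zero eigenvalue shows the graph is connected. There is one zero in the spectrum, matching the 1 component.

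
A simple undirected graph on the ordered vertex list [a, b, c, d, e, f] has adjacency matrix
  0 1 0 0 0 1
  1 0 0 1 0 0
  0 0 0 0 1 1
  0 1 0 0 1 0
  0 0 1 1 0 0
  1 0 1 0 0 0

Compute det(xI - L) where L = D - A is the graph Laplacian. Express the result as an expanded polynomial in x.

x^6 - 12x^5 + 54x^4 - 112x^3 + 105x^2 - 36x

Reading degrees in the order [a, b, c, d, e, f] gives [2, 2, 2, 2, 2, 2]; set D = diag(2, 2, 2, 2, 2, 2) and form L = D - A. The eigenvalues of L are [0, 1, 1, 3, 3, 4]; the characteristic polynomial is the product of (x - lambda_i), which multiplies out to x^6 - 12x^5 + 54x^4 - 112x^3 + 105x^2 - 36x. The coefficient of x^5 equals -trace(L) = -12, matching the sum of degrees. There is one zero in the spectrum, matching the 1 component.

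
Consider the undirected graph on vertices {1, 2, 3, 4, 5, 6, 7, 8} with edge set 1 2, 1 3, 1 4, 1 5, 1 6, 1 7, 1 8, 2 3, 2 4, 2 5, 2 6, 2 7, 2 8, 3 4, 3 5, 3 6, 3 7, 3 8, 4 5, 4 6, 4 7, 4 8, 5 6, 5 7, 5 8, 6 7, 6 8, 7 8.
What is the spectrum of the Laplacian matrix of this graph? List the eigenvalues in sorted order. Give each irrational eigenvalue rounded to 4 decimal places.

Each diagonal entry of L is the vertex degree and each off-diagonal entry is -1 where an edge is present, 0 otherwise; in the order [1, 2, 3, 4, 5, 6, 7, 8] the diagonal is [7, 7, 7, 7, 7, 7, 7, 7]. The multiplicity of 0 as a Laplacian eigenvalue equals the number of connected components. The single zero eigenvalue shows the graph is connected. The eigenvalues sum to 56, which equals trace(L) = 2|E|. The largest eigenvalue, 8, is at most the vertex count 8.

[0, 8, 8, 8, 8, 8, 8, 8]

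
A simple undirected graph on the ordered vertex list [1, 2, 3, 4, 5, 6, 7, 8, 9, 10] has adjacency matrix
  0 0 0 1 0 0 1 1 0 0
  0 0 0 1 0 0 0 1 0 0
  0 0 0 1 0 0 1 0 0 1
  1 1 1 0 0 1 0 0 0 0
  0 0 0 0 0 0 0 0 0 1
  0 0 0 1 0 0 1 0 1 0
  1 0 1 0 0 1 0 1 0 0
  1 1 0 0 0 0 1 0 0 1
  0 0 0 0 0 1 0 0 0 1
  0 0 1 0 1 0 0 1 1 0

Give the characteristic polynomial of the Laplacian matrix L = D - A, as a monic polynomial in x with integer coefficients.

Each diagonal entry of L is the vertex degree and each off-diagonal entry is -1 where an edge is present, 0 otherwise; in the order [1, 2, 3, 4, 5, 6, 7, 8, 9, 10] the diagonal is [3, 2, 3, 4, 1, 3, 4, 4, 2, 4]. Computing det(xI - L) by cofactor expansion (or equivalently via sum-over-permutations) gives x^10 - 30x^9 + 385x^8 - 2766x^7 + 12221x^6 - 34308x^5 + 60908x^4 - 65526x^3 + 38424x^2 - 9240x. The constant term is 0 because L is singular (the all-ones vector lies in its kernel).

x^10 - 30x^9 + 385x^8 - 2766x^7 + 12221x^6 - 34308x^5 + 60908x^4 - 65526x^3 + 38424x^2 - 9240x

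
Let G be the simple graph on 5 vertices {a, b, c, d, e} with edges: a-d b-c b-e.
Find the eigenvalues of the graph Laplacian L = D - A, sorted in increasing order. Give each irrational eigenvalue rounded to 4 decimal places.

[0, 0, 1, 2, 3]

Each diagonal entry of L is the vertex degree and each off-diagonal entry is -1 where an edge is present, 0 otherwise; in the order [a, b, c, d, e] the diagonal is [1, 2, 1, 1, 1]. The multiplicity of 0 as a Laplacian eigenvalue equals the number of connected components. The 2 zero eigenvalues correspond to the 2 connected components. There are 2 zeros in the spectrum, matching the 2 components. The largest eigenvalue, 3, is at most the vertex count 5.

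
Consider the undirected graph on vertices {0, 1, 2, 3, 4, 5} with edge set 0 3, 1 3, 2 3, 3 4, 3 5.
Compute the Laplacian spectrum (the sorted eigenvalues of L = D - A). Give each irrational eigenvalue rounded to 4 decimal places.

With the vertex order [0, 1, 2, 3, 4, 5], the degrees are [1, 1, 1, 5, 1, 1], giving D = diag(1, 1, 1, 5, 1, 1) and L = D - A. Since every row of L sums to 0, the all-ones vector is in the kernel and 0 is an eigenvalue. The single zero eigenvalue shows the graph is connected. There is one zero in the spectrum, matching the 1 component. The eigenvalues sum to 10, which equals trace(L) = 2|E|.

[0, 1, 1, 1, 1, 6]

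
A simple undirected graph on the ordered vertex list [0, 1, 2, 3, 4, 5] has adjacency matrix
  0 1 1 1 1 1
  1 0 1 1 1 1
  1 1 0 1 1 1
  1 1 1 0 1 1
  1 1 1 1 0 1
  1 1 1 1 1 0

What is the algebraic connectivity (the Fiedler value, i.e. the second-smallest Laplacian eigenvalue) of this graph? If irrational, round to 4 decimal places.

With the vertex order [0, 1, 2, 3, 4, 5], the degrees are [5, 5, 5, 5, 5, 5], giving D = diag(5, 5, 5, 5, 5, 5) and L = D - A. Computing the eigenvalues of L and sorting gives [0, 6, 6, 6, 6, 6]. The Fiedler value lambda_2 = 6 is strictly positive, so the graph is connected.

6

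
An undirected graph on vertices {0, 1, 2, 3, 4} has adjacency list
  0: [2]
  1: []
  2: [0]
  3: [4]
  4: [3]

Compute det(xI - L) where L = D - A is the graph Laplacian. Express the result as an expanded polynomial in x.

Reading degrees in the order [0, 1, 2, 3, 4] gives [1, 0, 1, 1, 1]; set D = diag(1, 0, 1, 1, 1) and form L = D - A. Computing det(xI - L) by cofactor expansion (or equivalently via sum-over-permutations) gives x^5 - 4x^4 + 4x^3. The constant term is 0 because L is singular (the all-ones vector lies in its kernel).

x^5 - 4x^4 + 4x^3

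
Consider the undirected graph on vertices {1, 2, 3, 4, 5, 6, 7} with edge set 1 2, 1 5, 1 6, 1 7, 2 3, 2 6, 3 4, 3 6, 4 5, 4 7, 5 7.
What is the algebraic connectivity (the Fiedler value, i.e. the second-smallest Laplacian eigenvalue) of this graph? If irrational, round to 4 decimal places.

1.2679

With the vertex order [1, 2, 3, 4, 5, 6, 7], the degrees are [4, 3, 3, 3, 3, 3, 3], giving D = diag(4, 3, 3, 3, 3, 3, 3) and L = D - A. Computing the eigenvalues of L and sorting gives [0, 1.2679, 2.5858, 4, 4, 4.7321, 5.4142]. The Fiedler value lambda_2 = 1.2679 is strictly positive, so the graph is connected.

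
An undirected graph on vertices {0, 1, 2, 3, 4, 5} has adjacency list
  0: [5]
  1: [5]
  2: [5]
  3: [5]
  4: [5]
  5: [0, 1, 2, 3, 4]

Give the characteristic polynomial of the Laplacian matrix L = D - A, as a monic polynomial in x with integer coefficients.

Reading degrees in the order [0, 1, 2, 3, 4, 5] gives [1, 1, 1, 1, 1, 5]; set D = diag(1, 1, 1, 1, 1, 5) and form L = D - A. L has integer entries, so p(x) = det(xI - L) has integer coefficients. Expanding the determinant yields x^6 - 10x^5 + 30x^4 - 40x^3 + 25x^2 - 6x. Since p(0) = det(-L) = 0, x divides p(x). The eigenvalues sum to 10, which equals trace(L) = 2|E|.

x^6 - 10x^5 + 30x^4 - 40x^3 + 25x^2 - 6x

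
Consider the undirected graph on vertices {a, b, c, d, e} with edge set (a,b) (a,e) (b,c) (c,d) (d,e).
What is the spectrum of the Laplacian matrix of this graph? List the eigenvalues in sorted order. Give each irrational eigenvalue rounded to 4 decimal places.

[0, 1.3820, 1.3820, 3.6180, 3.6180]

Reading degrees in the order [a, b, c, d, e] gives [2, 2, 2, 2, 2]; set D = diag(2, 2, 2, 2, 2) and form L = D - A. Since every row of L sums to 0, the all-ones vector is in the kernel and 0 is an eigenvalue. The single zero eigenvalue shows the graph is connected. The eigenvalues sum to 10, which equals trace(L) = 2|E|.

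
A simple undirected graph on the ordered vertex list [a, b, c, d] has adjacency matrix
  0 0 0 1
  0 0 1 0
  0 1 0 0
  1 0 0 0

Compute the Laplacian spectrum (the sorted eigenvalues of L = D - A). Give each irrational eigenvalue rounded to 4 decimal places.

Reading degrees in the order [a, b, c, d] gives [1, 1, 1, 1]; set D = diag(1, 1, 1, 1) and form L = D - A. The multiplicity of 0 as a Laplacian eigenvalue equals the number of connected components. The 2 zero eigenvalues correspond to the 2 connected components. The largest eigenvalue, 2, is at most the vertex count 4.

[0, 0, 2, 2]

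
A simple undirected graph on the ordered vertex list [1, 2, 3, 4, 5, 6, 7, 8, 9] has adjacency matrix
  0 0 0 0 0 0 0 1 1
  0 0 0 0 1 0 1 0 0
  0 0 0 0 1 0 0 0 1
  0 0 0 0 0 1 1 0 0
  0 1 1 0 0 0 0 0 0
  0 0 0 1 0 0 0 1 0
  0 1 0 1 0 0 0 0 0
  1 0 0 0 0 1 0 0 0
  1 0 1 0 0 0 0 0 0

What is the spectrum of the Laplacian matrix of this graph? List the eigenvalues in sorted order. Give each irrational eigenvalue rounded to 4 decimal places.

Reading degrees in the order [1, 2, 3, 4, 5, 6, 7, 8, 9] gives [2, 2, 2, 2, 2, 2, 2, 2, 2]; set D = diag(2, 2, 2, 2, 2, 2, 2, 2, 2) and form L = D - A. Since every row of L sums to 0, the all-ones vector is in the kernel and 0 is an eigenvalue. By the matrix-tree theorem the graph has (1/9) * product of the nonzero eigenvalues = 9 spanning trees. The eigenvalues sum to 18, which equals trace(L) = 2|E|.

[0, 0.4679, 0.4679, 1.6527, 1.6527, 3, 3, 3.8794, 3.8794]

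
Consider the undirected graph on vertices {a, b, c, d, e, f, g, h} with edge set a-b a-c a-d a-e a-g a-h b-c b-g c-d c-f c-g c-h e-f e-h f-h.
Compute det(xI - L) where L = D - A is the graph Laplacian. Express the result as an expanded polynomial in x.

Reading degrees in the order [a, b, c, d, e, f, g, h] gives [6, 3, 6, 2, 3, 3, 3, 4]; set D = diag(6, 3, 6, 2, 3, 3, 3, 4) and form L = D - A. L has integer entries, so p(x) = det(xI - L) has integer coefficients. Expanding the determinant yields x^8 - 30x^7 + 371x^6 - 2444x^5 + 9231x^4 - 19906x^3 + 22584x^2 - 10368x. Since p(0) = det(-L) = 0, x divides p(x).

x^8 - 30x^7 + 371x^6 - 2444x^5 + 9231x^4 - 19906x^3 + 22584x^2 - 10368x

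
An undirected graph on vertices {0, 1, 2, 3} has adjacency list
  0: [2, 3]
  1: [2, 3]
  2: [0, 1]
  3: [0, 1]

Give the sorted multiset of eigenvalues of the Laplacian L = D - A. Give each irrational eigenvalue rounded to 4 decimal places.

Each diagonal entry of L is the vertex degree and each off-diagonal entry is -1 where an edge is present, 0 otherwise; in the order [0, 1, 2, 3] the diagonal is [2, 2, 2, 2]. L is symmetric positive semidefinite, so every eigenvalue is real and nonnegative. The single zero eigenvalue shows the graph is connected. The largest eigenvalue, 4, is at most the vertex count 4.

[0, 2, 2, 4]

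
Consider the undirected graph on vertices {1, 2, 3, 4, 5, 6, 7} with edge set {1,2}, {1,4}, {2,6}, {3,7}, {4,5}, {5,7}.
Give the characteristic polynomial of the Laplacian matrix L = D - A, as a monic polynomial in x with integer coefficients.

Reading degrees in the order [1, 2, 3, 4, 5, 6, 7] gives [2, 2, 1, 2, 2, 1, 2]; set D = diag(2, 2, 1, 2, 2, 1, 2) and form L = D - A. L has integer entries, so p(x) = det(xI - L) has integer coefficients. Expanding the determinant yields x^7 - 12x^6 + 55x^5 - 120x^4 + 126x^3 - 56x^2 + 7x. The constant term is 0 because L is singular (the all-ones vector lies in its kernel). There is one zero in the spectrum, matching the 1 component.

x^7 - 12x^6 + 55x^5 - 120x^4 + 126x^3 - 56x^2 + 7x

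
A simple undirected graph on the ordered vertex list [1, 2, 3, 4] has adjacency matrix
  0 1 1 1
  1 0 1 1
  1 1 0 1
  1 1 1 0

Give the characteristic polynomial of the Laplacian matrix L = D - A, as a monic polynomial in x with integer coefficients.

x^4 - 12x^3 + 48x^2 - 64x

Reading degrees in the order [1, 2, 3, 4] gives [3, 3, 3, 3]; set D = diag(3, 3, 3, 3) and form L = D - A. The eigenvalues of L are [0, 4, 4, 4]; the characteristic polynomial is the product of (x - lambda_i), which multiplies out to x^4 - 12x^3 + 48x^2 - 64x. Since p(0) = det(-L) = 0, x divides p(x). The eigenvalues sum to 12, which equals trace(L) = 2|E|.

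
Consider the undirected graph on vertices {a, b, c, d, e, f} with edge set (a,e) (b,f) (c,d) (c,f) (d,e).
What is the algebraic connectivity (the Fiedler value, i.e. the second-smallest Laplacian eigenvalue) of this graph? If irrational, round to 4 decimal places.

0.2679

Each diagonal entry of L is the vertex degree and each off-diagonal entry is -1 where an edge is present, 0 otherwise; in the order [a, b, c, d, e, f] the diagonal is [1, 1, 2, 2, 2, 2]. The smallest Laplacian eigenvalue is always 0. The next one, lambda_2 = 0.2679, measures how hard the graph is to disconnect: larger values mean better connectivity. By the matrix-tree theorem the graph has (1/6) * product of the nonzero eigenvalues = 1 spanning tree.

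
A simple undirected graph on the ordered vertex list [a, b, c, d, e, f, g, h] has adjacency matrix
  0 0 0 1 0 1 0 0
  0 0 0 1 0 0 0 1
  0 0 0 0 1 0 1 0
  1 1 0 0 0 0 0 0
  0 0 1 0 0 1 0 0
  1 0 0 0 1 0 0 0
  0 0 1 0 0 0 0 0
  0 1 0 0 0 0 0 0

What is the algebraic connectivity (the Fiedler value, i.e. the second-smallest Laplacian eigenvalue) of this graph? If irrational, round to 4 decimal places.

Each diagonal entry of L is the vertex degree and each off-diagonal entry is -1 where an edge is present, 0 otherwise; in the order [a, b, c, d, e, f, g, h] the diagonal is [2, 2, 2, 2, 2, 2, 1, 1]. The sorted Laplacian eigenvalues are [0, 0.1522, 0.5858, 1.2346, 2, 2.7654, 3.4142, 3.8478]; the algebraic connectivity is the second entry, 0.1522. There is one zero in the spectrum, matching the 1 component.

0.1522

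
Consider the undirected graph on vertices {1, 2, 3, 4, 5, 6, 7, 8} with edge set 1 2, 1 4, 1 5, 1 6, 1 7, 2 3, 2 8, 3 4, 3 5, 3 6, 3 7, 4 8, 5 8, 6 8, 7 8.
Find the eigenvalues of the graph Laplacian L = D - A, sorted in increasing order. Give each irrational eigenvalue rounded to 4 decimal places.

Reading degrees in the order [1, 2, 3, 4, 5, 6, 7, 8] gives [5, 3, 5, 3, 3, 3, 3, 5]; set D = diag(5, 3, 5, 3, 3, 3, 3, 5) and form L = D - A. Diagonalising L (or applying a numerical eigensolver to the 8x8 matrix) gives the spectrum above. The single zero eigenvalue shows the graph is connected. There is one zero in the spectrum, matching the 1 component.

[0, 3, 3, 3, 3, 5, 5, 8]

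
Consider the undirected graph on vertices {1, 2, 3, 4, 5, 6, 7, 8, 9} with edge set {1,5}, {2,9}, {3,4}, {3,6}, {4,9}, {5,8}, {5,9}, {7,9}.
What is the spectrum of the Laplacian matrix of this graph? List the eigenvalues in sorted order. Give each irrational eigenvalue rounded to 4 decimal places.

Each diagonal entry of L is the vertex degree and each off-diagonal entry is -1 where an edge is present, 0 otherwise; in the order [1, 2, 3, 4, 5, 6, 7, 8, 9] the diagonal is [1, 1, 2, 2, 3, 1, 1, 1, 4]. L is symmetric positive semidefinite, so every eigenvalue is real and nonnegative. The single zero eigenvalue shows the graph is connected. The eigenvalues sum to 16, which equals trace(L) = 2|E|. By the matrix-tree theorem the graph has (1/9) * product of the nonzero eigenvalues = 1 spanning tree.

[0, 0.2232, 0.4919, 1, 1, 1.4712, 3, 3.4838, 5.3298]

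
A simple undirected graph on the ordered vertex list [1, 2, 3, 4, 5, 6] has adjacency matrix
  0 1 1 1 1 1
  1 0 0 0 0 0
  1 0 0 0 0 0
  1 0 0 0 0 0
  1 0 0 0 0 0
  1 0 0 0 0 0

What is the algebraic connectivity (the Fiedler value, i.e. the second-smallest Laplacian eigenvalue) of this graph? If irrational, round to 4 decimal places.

1

With the vertex order [1, 2, 3, 4, 5, 6], the degrees are [5, 1, 1, 1, 1, 1], giving D = diag(5, 1, 1, 1, 1, 1) and L = D - A. The smallest Laplacian eigenvalue is always 0. The next one, lambda_2 = 1, measures how hard the graph is to disconnect: larger values mean better connectivity. The eigenvalues sum to 10, which equals trace(L) = 2|E|.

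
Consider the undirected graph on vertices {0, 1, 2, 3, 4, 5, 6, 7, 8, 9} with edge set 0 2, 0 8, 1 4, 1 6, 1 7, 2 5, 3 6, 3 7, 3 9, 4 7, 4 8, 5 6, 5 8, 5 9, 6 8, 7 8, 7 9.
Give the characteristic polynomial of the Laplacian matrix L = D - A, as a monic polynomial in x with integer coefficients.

With the vertex order [0, 1, 2, 3, 4, 5, 6, 7, 8, 9], the degrees are [2, 3, 2, 3, 3, 4, 4, 5, 5, 3], giving D = diag(2, 3, 2, 3, 3, 4, 4, 5, 5, 3) and L = D - A. Computing det(xI - L) by cofactor expansion (or equivalently via sum-over-permutations) gives x^10 - 34x^9 + 498x^8 - 4116x^7 + 21104x^6 - 69398x^5 + 145739x^4 - 187320x^3 + 132471x^2 - 38690x. Since p(0) = det(-L) = 0, x divides p(x). The largest eigenvalue, 6.9777, is at most the vertex count 10.

x^10 - 34x^9 + 498x^8 - 4116x^7 + 21104x^6 - 69398x^5 + 145739x^4 - 187320x^3 + 132471x^2 - 38690x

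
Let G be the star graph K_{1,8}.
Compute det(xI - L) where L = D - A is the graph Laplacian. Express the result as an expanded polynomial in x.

The graph has 9 vertices and degree multiset [8, 1, 1, 1, 1, 1, 1, 1, 1]; D is the diagonal matrix of degrees and L = D - A. The eigenvalues of L are [0, 1, 1, 1, 1, 1, 1, 1, 9]; the characteristic polynomial is the product of (x - lambda_i), which multiplies out to x^9 - 16x^8 + 84x^7 - 224x^6 + 350x^5 - 336x^4 + 196x^3 - 64x^2 + 9x. The constant term is 0 because L is singular (the all-ones vector lies in its kernel).

x^9 - 16x^8 + 84x^7 - 224x^6 + 350x^5 - 336x^4 + 196x^3 - 64x^2 + 9x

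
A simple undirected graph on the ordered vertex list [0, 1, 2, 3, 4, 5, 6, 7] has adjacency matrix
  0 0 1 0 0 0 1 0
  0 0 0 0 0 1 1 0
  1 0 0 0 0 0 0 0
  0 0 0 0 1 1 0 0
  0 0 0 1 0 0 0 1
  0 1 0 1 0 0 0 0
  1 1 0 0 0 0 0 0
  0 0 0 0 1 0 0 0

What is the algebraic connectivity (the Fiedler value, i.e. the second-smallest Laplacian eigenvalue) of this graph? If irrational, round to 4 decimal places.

0.1522

Reading degrees in the order [0, 1, 2, 3, 4, 5, 6, 7] gives [2, 2, 1, 2, 2, 2, 2, 1]; set D = diag(2, 2, 1, 2, 2, 2, 2, 1) and form L = D - A. The sorted Laplacian eigenvalues are [0, 0.1522, 0.5858, 1.2346, 2, 2.7654, 3.4142, 3.8478]; the algebraic connectivity is the second entry, 0.1522. The eigenvalues sum to 14, which equals trace(L) = 2|E|.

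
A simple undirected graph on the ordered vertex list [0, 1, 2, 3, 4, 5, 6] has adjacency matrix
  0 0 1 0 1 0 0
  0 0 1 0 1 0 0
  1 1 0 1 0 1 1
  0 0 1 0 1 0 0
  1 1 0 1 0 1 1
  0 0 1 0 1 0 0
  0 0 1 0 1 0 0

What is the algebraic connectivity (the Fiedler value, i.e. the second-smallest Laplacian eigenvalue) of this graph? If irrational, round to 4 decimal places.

2

Each diagonal entry of L is the vertex degree and each off-diagonal entry is -1 where an edge is present, 0 otherwise; in the order [0, 1, 2, 3, 4, 5, 6] the diagonal is [2, 2, 5, 2, 5, 2, 2]. Computing the eigenvalues of L and sorting gives [0, 2, 2, 2, 2, 5, 7]. The Fiedler value lambda_2 = 2 is strictly positive, so the graph is connected. By the matrix-tree theorem the graph has (1/7) * product of the nonzero eigenvalues = 80 spanning trees. The largest eigenvalue, 7, is at most the vertex count 7.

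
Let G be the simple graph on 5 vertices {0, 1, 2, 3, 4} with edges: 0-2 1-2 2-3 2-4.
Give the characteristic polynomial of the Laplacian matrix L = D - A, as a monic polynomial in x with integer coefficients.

Each diagonal entry of L is the vertex degree and each off-diagonal entry is -1 where an edge is present, 0 otherwise; in the order [0, 1, 2, 3, 4] the diagonal is [1, 1, 4, 1, 1]. The eigenvalues of L are [0, 1, 1, 1, 5]; the characteristic polynomial is the product of (x - lambda_i), which multiplies out to x^5 - 8x^4 + 18x^3 - 16x^2 + 5x. The constant term is 0 because L is singular (the all-ones vector lies in its kernel). By the matrix-tree theorem the graph has (1/5) * product of the nonzero eigenvalues = 1 spanning tree.

x^5 - 8x^4 + 18x^3 - 16x^2 + 5x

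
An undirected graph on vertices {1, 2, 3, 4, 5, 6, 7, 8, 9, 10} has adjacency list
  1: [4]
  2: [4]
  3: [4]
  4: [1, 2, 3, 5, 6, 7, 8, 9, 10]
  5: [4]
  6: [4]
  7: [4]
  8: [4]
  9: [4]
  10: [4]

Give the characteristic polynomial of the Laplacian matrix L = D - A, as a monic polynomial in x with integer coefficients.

Each diagonal entry of L is the vertex degree and each off-diagonal entry is -1 where an edge is present, 0 otherwise; in the order [1, 2, 3, 4, 5, 6, 7, 8, 9, 10] the diagonal is [1, 1, 1, 9, 1, 1, 1, 1, 1, 1]. L has integer entries, so p(x) = det(xI - L) has integer coefficients. Expanding the determinant yields x^10 - 18x^9 + 108x^8 - 336x^7 + 630x^6 - 756x^5 + 588x^4 - 288x^3 + 81x^2 - 10x. Since p(0) = det(-L) = 0, x divides p(x). The largest eigenvalue, 10, is at most the vertex count 10.

x^10 - 18x^9 + 108x^8 - 336x^7 + 630x^6 - 756x^5 + 588x^4 - 288x^3 + 81x^2 - 10x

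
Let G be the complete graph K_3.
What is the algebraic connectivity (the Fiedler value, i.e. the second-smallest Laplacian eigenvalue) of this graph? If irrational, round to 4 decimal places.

3

The graph has 3 vertices and degree multiset [2, 2, 2]; D is the diagonal matrix of degrees and L = D - A. Computing the eigenvalues of L and sorting gives [0, 3, 3]. The Fiedler value lambda_2 = 3 is strictly positive, so the graph is connected. By the matrix-tree theorem the graph has (1/3) * product of the nonzero eigenvalues = 3 spanning trees. The largest eigenvalue, 3, is at most the vertex count 3.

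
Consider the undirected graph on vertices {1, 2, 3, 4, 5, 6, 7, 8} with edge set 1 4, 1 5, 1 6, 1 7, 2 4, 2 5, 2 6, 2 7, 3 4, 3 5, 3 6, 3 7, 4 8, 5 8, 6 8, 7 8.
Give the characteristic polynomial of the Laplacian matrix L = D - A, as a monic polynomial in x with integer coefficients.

x^8 - 32x^7 + 432x^6 - 3200x^5 + 14080x^4 - 36864x^3 + 53248x^2 - 32768x

Each diagonal entry of L is the vertex degree and each off-diagonal entry is -1 where an edge is present, 0 otherwise; in the order [1, 2, 3, 4, 5, 6, 7, 8] the diagonal is [4, 4, 4, 4, 4, 4, 4, 4]. The eigenvalues of L are [0, 4, 4, 4, 4, 4, 4, 8]; the characteristic polynomial is the product of (x - lambda_i), which multiplies out to x^8 - 32x^7 + 432x^6 - 3200x^5 + 14080x^4 - 36864x^3 + 53248x^2 - 32768x. Since p(0) = det(-L) = 0, x divides p(x). The largest eigenvalue, 8, is at most the vertex count 8.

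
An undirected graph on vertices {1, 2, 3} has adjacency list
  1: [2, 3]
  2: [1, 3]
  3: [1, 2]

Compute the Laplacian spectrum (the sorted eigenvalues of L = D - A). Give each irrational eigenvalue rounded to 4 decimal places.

Reading degrees in the order [1, 2, 3] gives [2, 2, 2]; set D = diag(2, 2, 2) and form L = D - A. Diagonalising L (or applying a numerical eigensolver to the 3x3 matrix) gives the spectrum above. The single zero eigenvalue shows the graph is connected. By the matrix-tree theorem the graph has (1/3) * product of the nonzero eigenvalues = 3 spanning trees. The eigenvalues sum to 6, which equals trace(L) = 2|E|.

[0, 3, 3]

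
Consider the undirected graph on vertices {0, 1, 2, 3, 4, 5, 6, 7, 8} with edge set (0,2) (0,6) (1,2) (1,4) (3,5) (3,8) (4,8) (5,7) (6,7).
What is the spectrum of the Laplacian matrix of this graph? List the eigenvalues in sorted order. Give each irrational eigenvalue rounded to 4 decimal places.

With the vertex order [0, 1, 2, 3, 4, 5, 6, 7, 8], the degrees are [2, 2, 2, 2, 2, 2, 2, 2, 2], giving D = diag(2, 2, 2, 2, 2, 2, 2, 2, 2) and L = D - A. L is symmetric positive semidefinite, so every eigenvalue is real and nonnegative. The single zero eigenvalue shows the graph is connected. There is one zero in the spectrum, matching the 1 component.

[0, 0.4679, 0.4679, 1.6527, 1.6527, 3, 3, 3.8794, 3.8794]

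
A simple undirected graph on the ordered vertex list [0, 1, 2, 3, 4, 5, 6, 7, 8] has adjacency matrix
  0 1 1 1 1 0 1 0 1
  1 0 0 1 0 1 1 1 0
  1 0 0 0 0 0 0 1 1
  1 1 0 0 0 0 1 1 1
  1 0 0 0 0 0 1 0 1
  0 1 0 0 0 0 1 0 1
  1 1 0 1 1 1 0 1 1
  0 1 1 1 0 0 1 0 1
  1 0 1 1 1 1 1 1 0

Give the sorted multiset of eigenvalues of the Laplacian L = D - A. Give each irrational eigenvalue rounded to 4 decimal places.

[0, 2.5459, 2.7567, 3.6198, 5.5344, 5.8396, 7.1804, 8.1620, 8.3612]

With the vertex order [0, 1, 2, 3, 4, 5, 6, 7, 8], the degrees are [6, 5, 3, 5, 3, 3, 7, 5, 7], giving D = diag(6, 5, 3, 5, 3, 3, 7, 5, 7) and L = D - A. Diagonalising L (or applying a numerical eigensolver to the 9x9 matrix) gives the spectrum above. The single zero eigenvalue shows the graph is connected. The largest eigenvalue, 8.3612, is at most the vertex count 9. By the matrix-tree theorem the graph has (1/9) * product of the nonzero eigenvalues = 44704 spanning trees.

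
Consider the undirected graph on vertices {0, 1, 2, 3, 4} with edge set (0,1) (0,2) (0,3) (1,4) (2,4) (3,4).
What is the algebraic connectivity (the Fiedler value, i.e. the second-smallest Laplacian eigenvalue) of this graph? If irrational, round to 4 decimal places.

Reading degrees in the order [0, 1, 2, 3, 4] gives [3, 2, 2, 2, 3]; set D = diag(3, 2, 2, 2, 3) and form L = D - A. Computing the eigenvalues of L and sorting gives [0, 2, 2, 3, 5]. The Fiedler value lambda_2 = 2 is strictly positive, so the graph is connected.

2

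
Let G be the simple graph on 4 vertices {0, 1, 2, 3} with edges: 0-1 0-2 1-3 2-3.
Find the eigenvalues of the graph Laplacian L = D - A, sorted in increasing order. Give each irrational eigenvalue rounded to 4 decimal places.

Each diagonal entry of L is the vertex degree and each off-diagonal entry is -1 where an edge is present, 0 otherwise; in the order [0, 1, 2, 3] the diagonal is [2, 2, 2, 2]. Diagonalising L (or applying a numerical eigensolver to the 4x4 matrix) gives the spectrum above. The single zero eigenvalue shows the graph is connected. By the matrix-tree theorem the graph has (1/4) * product of the nonzero eigenvalues = 4 spanning trees. The eigenvalues sum to 8, which equals trace(L) = 2|E|.

[0, 2, 2, 4]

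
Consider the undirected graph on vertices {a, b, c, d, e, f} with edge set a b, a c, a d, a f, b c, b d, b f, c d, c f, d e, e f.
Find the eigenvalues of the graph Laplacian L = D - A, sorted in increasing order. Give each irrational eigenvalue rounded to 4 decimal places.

Reading degrees in the order [a, b, c, d, e, f] gives [4, 4, 4, 4, 2, 4]; set D = diag(4, 4, 4, 4, 2, 4) and form L = D - A. Diagonalising L (or applying a numerical eigensolver to the 6x6 matrix) gives the spectrum above. The single zero eigenvalue shows the graph is connected. There is one zero in the spectrum, matching the 1 component.

[0, 2, 4, 5, 5, 6]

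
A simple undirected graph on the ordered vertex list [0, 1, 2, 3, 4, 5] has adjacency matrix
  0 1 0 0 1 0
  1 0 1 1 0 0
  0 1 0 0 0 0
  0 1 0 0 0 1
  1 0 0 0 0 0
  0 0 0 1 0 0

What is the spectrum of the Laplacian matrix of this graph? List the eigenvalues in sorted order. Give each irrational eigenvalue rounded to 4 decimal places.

[0, 0.3820, 0.6972, 2, 2.6180, 4.3028]

Reading degrees in the order [0, 1, 2, 3, 4, 5] gives [2, 3, 1, 2, 1, 1]; set D = diag(2, 3, 1, 2, 1, 1) and form L = D - A. Diagonalising L (or applying a numerical eigensolver to the 6x6 matrix) gives the spectrum above. The single zero eigenvalue shows the graph is connected. The eigenvalues sum to 10, which equals trace(L) = 2|E|.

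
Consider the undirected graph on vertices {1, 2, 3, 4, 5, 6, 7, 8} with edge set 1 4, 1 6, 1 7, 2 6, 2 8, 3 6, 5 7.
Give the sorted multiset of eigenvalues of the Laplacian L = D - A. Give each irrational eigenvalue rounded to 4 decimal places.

[0, 0.2509, 0.5858, 0.7287, 2, 2.3349, 3.4142, 4.6855]

With the vertex order [1, 2, 3, 4, 5, 6, 7, 8], the degrees are [3, 2, 1, 1, 1, 3, 2, 1], giving D = diag(3, 2, 1, 1, 1, 3, 2, 1) and L = D - A. The multiplicity of 0 as a Laplacian eigenvalue equals the number of connected components. The single zero eigenvalue shows the graph is connected. There is one zero in the spectrum, matching the 1 component.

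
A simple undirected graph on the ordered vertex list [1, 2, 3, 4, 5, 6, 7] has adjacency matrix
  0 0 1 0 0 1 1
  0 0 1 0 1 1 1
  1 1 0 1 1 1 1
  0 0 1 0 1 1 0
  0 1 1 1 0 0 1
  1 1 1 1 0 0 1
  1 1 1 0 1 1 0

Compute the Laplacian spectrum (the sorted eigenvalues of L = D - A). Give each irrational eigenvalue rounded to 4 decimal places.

Each diagonal entry of L is the vertex degree and each off-diagonal entry is -1 where an edge is present, 0 otherwise; in the order [1, 2, 3, 4, 5, 6, 7] the diagonal is [3, 4, 6, 3, 4, 5, 5]. Since every row of L sums to 0, the all-ones vector is in the kernel and 0 is an eigenvalue.

[0, 2.6072, 3.3023, 4.6405, 5.8631, 6.5869, 7]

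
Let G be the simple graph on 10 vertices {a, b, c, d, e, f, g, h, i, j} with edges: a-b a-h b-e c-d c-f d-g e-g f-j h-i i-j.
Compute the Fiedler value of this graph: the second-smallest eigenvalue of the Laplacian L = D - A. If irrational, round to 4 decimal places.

Reading degrees in the order [a, b, c, d, e, f, g, h, i, j] gives [2, 2, 2, 2, 2, 2, 2, 2, 2, 2]; set D = diag(2, 2, 2, 2, 2, 2, 2, 2, 2, 2) and form L = D - A. Computing the eigenvalues of L and sorting gives [0, 0.3820, 0.3820, 1.3820, 1.3820, 2.6180, 2.6180, 3.6180, 3.6180, 4]. The Fiedler value lambda_2 = 0.3820 is strictly positive, so the graph is connected. The largest eigenvalue, 4, is at most the vertex count 10.

0.3820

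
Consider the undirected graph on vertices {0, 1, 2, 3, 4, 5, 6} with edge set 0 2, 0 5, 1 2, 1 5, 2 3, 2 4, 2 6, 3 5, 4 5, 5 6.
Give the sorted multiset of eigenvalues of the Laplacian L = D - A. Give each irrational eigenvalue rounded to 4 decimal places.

With the vertex order [0, 1, 2, 3, 4, 5, 6], the degrees are [2, 2, 5, 2, 2, 5, 2], giving D = diag(2, 2, 5, 2, 2, 5, 2) and L = D - A. Diagonalising L (or applying a numerical eigensolver to the 7x7 matrix) gives the spectrum above. The single zero eigenvalue shows the graph is connected. The eigenvalues sum to 20, which equals trace(L) = 2|E|. The largest eigenvalue, 7, is at most the vertex count 7.

[0, 2, 2, 2, 2, 5, 7]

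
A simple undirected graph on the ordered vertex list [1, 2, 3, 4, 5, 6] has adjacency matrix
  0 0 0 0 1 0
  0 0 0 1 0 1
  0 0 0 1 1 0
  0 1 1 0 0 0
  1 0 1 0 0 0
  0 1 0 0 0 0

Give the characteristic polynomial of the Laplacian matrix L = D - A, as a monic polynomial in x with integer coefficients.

Reading degrees in the order [1, 2, 3, 4, 5, 6] gives [1, 2, 2, 2, 2, 1]; set D = diag(1, 2, 2, 2, 2, 1) and form L = D - A. Computing det(xI - L) by cofactor expansion (or equivalently via sum-over-permutations) gives x^6 - 10x^5 + 36x^4 - 56x^3 + 35x^2 - 6x. The constant term is 0 because L is singular (the all-ones vector lies in its kernel). The largest eigenvalue, 3.7321, is at most the vertex count 6.

x^6 - 10x^5 + 36x^4 - 56x^3 + 35x^2 - 6x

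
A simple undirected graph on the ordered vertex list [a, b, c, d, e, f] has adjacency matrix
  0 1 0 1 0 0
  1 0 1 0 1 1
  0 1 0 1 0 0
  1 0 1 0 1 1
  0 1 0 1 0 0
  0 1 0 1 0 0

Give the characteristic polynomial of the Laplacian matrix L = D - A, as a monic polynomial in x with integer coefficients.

x^6 - 16x^5 + 96x^4 - 272x^3 + 368x^2 - 192x

Reading degrees in the order [a, b, c, d, e, f] gives [2, 4, 2, 4, 2, 2]; set D = diag(2, 4, 2, 4, 2, 2) and form L = D - A. Computing det(xI - L) by cofactor expansion (or equivalently via sum-over-permutations) gives x^6 - 16x^5 + 96x^4 - 272x^3 + 368x^2 - 192x. The coefficient of x^5 equals -trace(L) = -16, matching the sum of degrees. The eigenvalues sum to 16, which equals trace(L) = 2|E|.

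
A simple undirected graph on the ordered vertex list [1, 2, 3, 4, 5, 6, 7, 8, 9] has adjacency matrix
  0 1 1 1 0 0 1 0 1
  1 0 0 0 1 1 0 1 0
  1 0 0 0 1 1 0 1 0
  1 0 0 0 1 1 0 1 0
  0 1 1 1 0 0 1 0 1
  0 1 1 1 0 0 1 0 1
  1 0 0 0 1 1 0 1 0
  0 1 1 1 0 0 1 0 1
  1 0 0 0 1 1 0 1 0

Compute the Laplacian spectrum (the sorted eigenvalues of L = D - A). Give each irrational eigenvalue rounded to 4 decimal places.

[0, 4, 4, 4, 4, 5, 5, 5, 9]

Reading degrees in the order [1, 2, 3, 4, 5, 6, 7, 8, 9] gives [5, 4, 4, 4, 5, 5, 4, 5, 4]; set D = diag(5, 4, 4, 4, 5, 5, 4, 5, 4) and form L = D - A. Diagonalising L (or applying a numerical eigensolver to the 9x9 matrix) gives the spectrum above. There is one zero in the spectrum, matching the 1 component.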